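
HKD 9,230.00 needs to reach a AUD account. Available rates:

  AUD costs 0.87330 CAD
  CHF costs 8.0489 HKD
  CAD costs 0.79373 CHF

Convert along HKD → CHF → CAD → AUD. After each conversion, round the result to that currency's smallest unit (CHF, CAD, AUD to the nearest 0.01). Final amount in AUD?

AUD 1,654.36

HKD 9,230.00 ÷ 8.0489 = CHF 1,146.74
CHF 1,146.74 ÷ 0.79373 = CAD 1,444.75
CAD 1,444.75 ÷ 0.87330 = AUD 1,654.36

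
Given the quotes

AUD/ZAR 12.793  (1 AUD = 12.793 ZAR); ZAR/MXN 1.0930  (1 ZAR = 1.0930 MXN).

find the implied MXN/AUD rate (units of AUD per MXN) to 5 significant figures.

MXN/AUD = 0.071517

1 MXN ÷ 1.0930 = 0.914913 ZAR
0.914913 ZAR ÷ 12.793 = 0.0715167 AUD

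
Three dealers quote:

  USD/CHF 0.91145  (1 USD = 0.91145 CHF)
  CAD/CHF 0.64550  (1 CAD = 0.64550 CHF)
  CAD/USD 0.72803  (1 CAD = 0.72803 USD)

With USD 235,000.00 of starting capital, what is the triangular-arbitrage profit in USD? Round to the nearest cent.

Profit: USD 6,575.97

Profitable loop is USD → CHF → CAD → USD:
USD 235,000.00 × 0.91145 = CHF 214,190.75
CHF 214,190.75 ÷ 0.64550 = CAD 331,821.46
CAD 331,821.46 × 0.72803 = USD 241,575.97
Profit = USD 241,575.97 − USD 235,000.00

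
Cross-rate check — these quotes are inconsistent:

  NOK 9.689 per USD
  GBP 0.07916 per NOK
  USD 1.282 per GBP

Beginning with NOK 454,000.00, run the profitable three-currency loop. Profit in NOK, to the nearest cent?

Profit: NOK 7,724.68

Profitable loop is NOK → USD → GBP → NOK:
NOK 454,000.00 ÷ 9.689 = USD 46,857.26
USD 46,857.26 ÷ 1.282 = GBP 36,550.13
GBP 36,550.13 ÷ 0.07916 = NOK 461,724.68
Profit = NOK 461,724.68 − NOK 454,000.00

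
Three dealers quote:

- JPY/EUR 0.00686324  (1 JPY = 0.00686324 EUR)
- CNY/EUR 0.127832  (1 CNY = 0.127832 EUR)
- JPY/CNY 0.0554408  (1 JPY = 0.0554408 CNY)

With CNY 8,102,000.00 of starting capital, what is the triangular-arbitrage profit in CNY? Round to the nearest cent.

Profitable loop is CNY → EUR → JPY → CNY:
CNY 8,102,000.00 × 0.127832 = EUR 1,035,694.86
EUR 1,035,694.86 ÷ 0.00686324 = JPY 150,904,655
JPY 150,904,655 × 0.0554408 = CNY 8,366,274.79
Profit = CNY 8,366,274.79 − CNY 8,102,000.00

Profit: CNY 264,274.79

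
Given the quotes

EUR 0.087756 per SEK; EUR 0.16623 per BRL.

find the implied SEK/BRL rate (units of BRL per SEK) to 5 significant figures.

1 SEK × 0.087756 = 0.087756 EUR
0.087756 EUR ÷ 0.16623 = 0.527919 BRL

SEK/BRL = 0.52792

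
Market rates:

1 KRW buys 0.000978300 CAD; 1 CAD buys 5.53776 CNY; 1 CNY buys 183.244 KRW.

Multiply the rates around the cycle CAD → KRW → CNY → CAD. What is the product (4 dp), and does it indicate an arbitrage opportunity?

Around CAD → KRW → CNY → CAD: 1 ÷ 0.000978300 ÷ 183.244 ÷ 5.53776 = 1.007312
Product > 1; profitable direction is CAD → KRW → CNY → CAD.

1.0073 (arbitrage exists)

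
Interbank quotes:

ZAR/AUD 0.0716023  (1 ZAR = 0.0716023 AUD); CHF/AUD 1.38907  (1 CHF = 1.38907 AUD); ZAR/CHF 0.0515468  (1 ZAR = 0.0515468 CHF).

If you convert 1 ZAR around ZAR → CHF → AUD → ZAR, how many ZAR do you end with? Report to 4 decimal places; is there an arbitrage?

1.0000 (no arbitrage)

Around ZAR → CHF → AUD → ZAR: 1 × 0.0515468 × 1.38907 ÷ 0.0716023 = 0.999997
Product ≈ 1 (deviation 0.000%, within rounding noise).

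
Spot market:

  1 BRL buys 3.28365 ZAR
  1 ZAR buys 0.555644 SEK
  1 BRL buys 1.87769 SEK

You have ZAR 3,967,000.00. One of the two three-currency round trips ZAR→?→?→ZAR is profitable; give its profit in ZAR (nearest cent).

Profit: ZAR 115,560.27

Profitable loop is ZAR → BRL → SEK → ZAR:
ZAR 3,967,000.00 ÷ 3.28365 = BRL 1,208,106.83
BRL 1,208,106.83 × 1.87769 = SEK 2,268,450.12
SEK 2,268,450.12 ÷ 0.555644 = ZAR 4,082,560.27
Profit = ZAR 4,082,560.27 − ZAR 3,967,000.00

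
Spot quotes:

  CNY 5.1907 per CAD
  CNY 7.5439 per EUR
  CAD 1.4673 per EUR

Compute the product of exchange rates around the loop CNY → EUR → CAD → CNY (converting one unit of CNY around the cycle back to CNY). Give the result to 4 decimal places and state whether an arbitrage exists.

1.0096 (arbitrage exists)

Around CNY → EUR → CAD → CNY: 1 ÷ 7.5439 × 1.4673 × 5.1907 = 1.009599
Product > 1; profitable direction is CNY → EUR → CAD → CNY.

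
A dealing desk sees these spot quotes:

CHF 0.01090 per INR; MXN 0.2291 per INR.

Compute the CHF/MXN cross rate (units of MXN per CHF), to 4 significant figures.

CHF/MXN = 21.02

1 CHF ÷ 0.01090 = 91.7431 INR
91.7431 INR × 0.2291 = 21.0183 MXN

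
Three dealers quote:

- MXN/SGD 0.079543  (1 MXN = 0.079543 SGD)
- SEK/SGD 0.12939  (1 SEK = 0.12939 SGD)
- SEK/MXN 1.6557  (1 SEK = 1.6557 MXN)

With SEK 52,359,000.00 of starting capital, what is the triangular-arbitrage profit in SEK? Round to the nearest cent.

Profitable loop is SEK → MXN → SGD → SEK:
SEK 52,359,000.00 × 1.6557 = MXN 86,690,796.30
MXN 86,690,796.30 × 0.079543 = SGD 6,895,646.01
SGD 6,895,646.01 ÷ 0.12939 = SEK 53,293,500.35
Profit = SEK 53,293,500.35 − SEK 52,359,000.00

Profit: SEK 934,500.35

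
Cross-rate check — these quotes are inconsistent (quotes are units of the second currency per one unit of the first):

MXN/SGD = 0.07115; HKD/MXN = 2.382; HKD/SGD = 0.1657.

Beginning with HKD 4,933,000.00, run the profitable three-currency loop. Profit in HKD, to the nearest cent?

Profitable loop is HKD → MXN → SGD → HKD:
HKD 4,933,000.00 × 2.382 = MXN 11,750,406.00
MXN 11,750,406.00 × 0.07115 = SGD 836,041.39
SGD 836,041.39 ÷ 0.1657 = HKD 5,045,512.29
Profit = HKD 5,045,512.29 − HKD 4,933,000.00

Profit: HKD 112,512.29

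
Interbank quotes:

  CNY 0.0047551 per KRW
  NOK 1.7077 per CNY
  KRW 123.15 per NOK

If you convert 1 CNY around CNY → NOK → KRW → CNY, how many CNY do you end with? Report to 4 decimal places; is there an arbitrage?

1.0000 (no arbitrage)

Around CNY → NOK → KRW → CNY: 1 × 1.7077 × 123.15 × 0.0047551 = 1.000013
Product ≈ 1 (deviation 0.001%, within rounding noise).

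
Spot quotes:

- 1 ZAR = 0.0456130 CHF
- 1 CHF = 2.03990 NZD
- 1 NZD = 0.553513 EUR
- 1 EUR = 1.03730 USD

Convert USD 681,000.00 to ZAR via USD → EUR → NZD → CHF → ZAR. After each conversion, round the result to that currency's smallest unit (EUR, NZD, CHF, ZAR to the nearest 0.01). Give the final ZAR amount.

ZAR 12,747,276.22

USD 681,000.00 ÷ 1.03730 = EUR 656,512.10
EUR 656,512.10 ÷ 0.553513 = NZD 1,186,082.53
NZD 1,186,082.53 ÷ 2.03990 = CHF 581,441.51
CHF 581,441.51 ÷ 0.0456130 = ZAR 12,747,276.22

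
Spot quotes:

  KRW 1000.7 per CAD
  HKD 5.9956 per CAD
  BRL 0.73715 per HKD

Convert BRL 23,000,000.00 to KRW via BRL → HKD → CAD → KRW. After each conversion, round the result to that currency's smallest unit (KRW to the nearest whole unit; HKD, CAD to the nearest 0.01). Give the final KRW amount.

BRL 23,000,000.00 ÷ 0.73715 = HKD 31,201,248.05
HKD 31,201,248.05 ÷ 5.9956 = CAD 5,204,024.29
CAD 5,204,024.29 × 1000.7 = KRW 5,207,667,107

KRW 5,207,667,107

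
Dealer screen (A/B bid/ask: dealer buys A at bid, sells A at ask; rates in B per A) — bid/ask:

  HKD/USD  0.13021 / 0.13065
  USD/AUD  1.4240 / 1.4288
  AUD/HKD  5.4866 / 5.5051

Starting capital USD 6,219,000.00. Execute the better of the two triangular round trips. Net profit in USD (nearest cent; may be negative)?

Best loop USD → AUD → HKD → USD:
USD 6,219,000.00 × 1.4240 (sell USD at bid) = AUD 8,855,856.00
AUD 8,855,856.00 × 5.4866 (sell AUD at bid) = HKD 48,588,539.53
HKD 48,588,539.53 × 0.13021 (sell HKD at bid) = USD 6,326,713.73

Net profit: USD 107,713.73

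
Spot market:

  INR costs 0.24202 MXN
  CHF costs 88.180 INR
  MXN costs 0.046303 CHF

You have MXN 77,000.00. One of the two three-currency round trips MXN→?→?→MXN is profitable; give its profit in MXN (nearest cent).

Profit: MXN 922.03

Profitable loop is MXN → INR → CHF → MXN:
MXN 77,000.00 ÷ 0.24202 = INR 318,155.52
INR 318,155.52 ÷ 88.180 = CHF 3,608.02
CHF 3,608.02 ÷ 0.046303 = MXN 77,922.03
Profit = MXN 77,922.03 − MXN 77,000.00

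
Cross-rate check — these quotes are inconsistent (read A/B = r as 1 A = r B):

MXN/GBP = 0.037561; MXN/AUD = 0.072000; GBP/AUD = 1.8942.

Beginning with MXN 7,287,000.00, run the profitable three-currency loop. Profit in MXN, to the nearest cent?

Profitable loop is MXN → AUD → GBP → MXN:
MXN 7,287,000.00 × 0.072000 = AUD 524,664.00
AUD 524,664.00 ÷ 1.8942 = GBP 276,984.48
GBP 276,984.48 ÷ 0.037561 = MXN 7,374,257.31
Profit = MXN 7,374,257.31 − MXN 7,287,000.00

Profit: MXN 87,257.31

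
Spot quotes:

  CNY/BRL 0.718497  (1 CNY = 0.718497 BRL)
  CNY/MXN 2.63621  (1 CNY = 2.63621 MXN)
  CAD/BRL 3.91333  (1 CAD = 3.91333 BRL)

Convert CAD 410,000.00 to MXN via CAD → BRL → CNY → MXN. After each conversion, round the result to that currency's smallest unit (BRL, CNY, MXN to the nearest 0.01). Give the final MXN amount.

MXN 5,886,882.56

CAD 410,000.00 × 3.91333 = BRL 1,604,465.30
BRL 1,604,465.30 ÷ 0.718497 = CNY 2,233,085.59
CNY 2,233,085.59 × 2.63621 = MXN 5,886,882.56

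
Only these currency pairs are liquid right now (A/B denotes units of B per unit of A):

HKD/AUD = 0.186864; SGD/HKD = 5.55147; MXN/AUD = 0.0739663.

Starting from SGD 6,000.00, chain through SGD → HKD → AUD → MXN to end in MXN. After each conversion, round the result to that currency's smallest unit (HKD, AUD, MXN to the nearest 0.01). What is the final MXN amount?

SGD 6,000.00 × 5.55147 = HKD 33,308.82
HKD 33,308.82 × 0.186864 = AUD 6,224.22
AUD 6,224.22 ÷ 0.0739663 = MXN 84,149.40

MXN 84,149.40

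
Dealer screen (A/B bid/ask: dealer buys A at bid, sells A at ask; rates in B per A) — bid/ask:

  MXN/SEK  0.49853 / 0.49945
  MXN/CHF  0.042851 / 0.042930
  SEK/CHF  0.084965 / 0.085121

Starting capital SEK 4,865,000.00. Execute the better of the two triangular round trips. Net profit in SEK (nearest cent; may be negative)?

Net profit: SEK 38,600.40

Best loop SEK → MXN → CHF → SEK:
SEK 4,865,000.00 ÷ 0.49945 (buy MXN at ask) = MXN 9,740,714.79
MXN 9,740,714.79 × 0.042851 (sell MXN at bid) = CHF 417,399.37
CHF 417,399.37 ÷ 0.085121 (buy SEK at ask) = SEK 4,903,600.40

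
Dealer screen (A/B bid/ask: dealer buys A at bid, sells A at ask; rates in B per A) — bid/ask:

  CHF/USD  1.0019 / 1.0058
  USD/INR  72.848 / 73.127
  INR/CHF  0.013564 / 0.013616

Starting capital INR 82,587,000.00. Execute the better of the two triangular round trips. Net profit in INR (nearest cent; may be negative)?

Net result: INR -121,412.10 (no profitable arbitrage after spreads)

Best loop INR → USD → CHF → INR:
INR 82,587,000.00 ÷ 73.127 (buy USD at ask) = USD 1,129,363.98
USD 1,129,363.98 ÷ 1.0058 (buy CHF at ask) = CHF 1,122,851.44
CHF 1,122,851.44 ÷ 0.013616 (buy INR at ask) = INR 82,465,587.90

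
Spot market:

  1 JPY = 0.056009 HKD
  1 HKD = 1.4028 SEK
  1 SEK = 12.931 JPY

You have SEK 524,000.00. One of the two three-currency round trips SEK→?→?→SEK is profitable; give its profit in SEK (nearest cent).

Profit: SEK 8,374.17

Profitable loop is SEK → JPY → HKD → SEK:
SEK 524,000.00 × 12.931 = JPY 6,775,844
JPY 6,775,844 × 0.056009 = HKD 379,508.25
HKD 379,508.25 × 1.4028 = SEK 532,374.17
Profit = SEK 532,374.17 − SEK 524,000.00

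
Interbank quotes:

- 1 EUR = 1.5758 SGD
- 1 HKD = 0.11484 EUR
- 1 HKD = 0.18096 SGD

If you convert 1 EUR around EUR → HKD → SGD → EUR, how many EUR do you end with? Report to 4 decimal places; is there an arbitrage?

Around EUR → HKD → SGD → EUR: 1 ÷ 0.11484 × 0.18096 ÷ 1.5758 = 0.999973
Product ≈ 1 (deviation 0.003%, within rounding noise).

1.0000 (no arbitrage)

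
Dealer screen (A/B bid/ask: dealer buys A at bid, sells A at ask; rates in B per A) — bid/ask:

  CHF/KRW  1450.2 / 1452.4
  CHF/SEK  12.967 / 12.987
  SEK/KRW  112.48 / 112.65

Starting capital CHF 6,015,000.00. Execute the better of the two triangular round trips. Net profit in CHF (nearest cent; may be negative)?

Best loop CHF → SEK → KRW → CHF:
CHF 6,015,000.00 × 12.967 (sell CHF at bid) = SEK 77,996,505.00
SEK 77,996,505.00 × 112.48 (sell SEK at bid) = KRW 8,773,046,882
KRW 8,773,046,882 ÷ 1452.4 (buy CHF at ask) = CHF 6,040,379.29

Net profit: CHF 25,379.29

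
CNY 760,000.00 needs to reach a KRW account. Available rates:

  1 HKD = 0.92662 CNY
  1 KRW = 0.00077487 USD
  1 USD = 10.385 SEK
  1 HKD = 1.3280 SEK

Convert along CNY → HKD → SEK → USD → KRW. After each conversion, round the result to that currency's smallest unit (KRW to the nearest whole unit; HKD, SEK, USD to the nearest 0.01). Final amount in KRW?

CNY 760,000.00 ÷ 0.92662 = HKD 820,185.19
HKD 820,185.19 × 1.3280 = SEK 1,089,205.93
SEK 1,089,205.93 ÷ 10.385 = USD 104,882.61
USD 104,882.61 ÷ 0.00077487 = KRW 135,355,105

KRW 135,355,105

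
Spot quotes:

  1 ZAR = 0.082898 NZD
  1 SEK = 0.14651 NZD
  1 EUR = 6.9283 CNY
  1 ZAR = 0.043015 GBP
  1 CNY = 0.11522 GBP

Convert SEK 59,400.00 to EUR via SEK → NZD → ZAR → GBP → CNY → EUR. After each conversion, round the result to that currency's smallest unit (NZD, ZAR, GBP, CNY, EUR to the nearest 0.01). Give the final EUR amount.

EUR 5,656.85

SEK 59,400.00 × 0.14651 = NZD 8,702.69
NZD 8,702.69 ÷ 0.082898 = ZAR 104,980.70
ZAR 104,980.70 × 0.043015 = GBP 4,515.74
GBP 4,515.74 ÷ 0.11522 = CNY 39,192.33
CNY 39,192.33 ÷ 6.9283 = EUR 5,656.85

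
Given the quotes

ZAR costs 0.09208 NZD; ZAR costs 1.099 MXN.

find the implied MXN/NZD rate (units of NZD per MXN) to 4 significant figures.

1 MXN ÷ 1.099 = 0.909918 ZAR
0.909918 ZAR × 0.09208 = 0.0837853 NZD

MXN/NZD = 0.08379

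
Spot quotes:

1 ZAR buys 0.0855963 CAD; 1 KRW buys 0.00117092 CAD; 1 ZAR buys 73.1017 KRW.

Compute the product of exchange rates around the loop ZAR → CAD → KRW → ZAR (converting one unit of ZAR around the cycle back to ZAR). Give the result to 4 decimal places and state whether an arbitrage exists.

Around ZAR → CAD → KRW → ZAR: 1 × 0.0855963 ÷ 0.00117092 ÷ 73.1017 = 1.000001
Product ≈ 1 (deviation 0.000%, within rounding noise).

1.0000 (no arbitrage)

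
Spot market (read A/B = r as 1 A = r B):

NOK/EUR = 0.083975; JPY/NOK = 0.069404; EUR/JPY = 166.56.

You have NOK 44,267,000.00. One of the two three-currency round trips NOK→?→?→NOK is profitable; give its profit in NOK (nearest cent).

Profit: NOK 1,334,052.31

Profitable loop is NOK → JPY → EUR → NOK:
NOK 44,267,000.00 ÷ 0.069404 = JPY 637,816,264
JPY 637,816,264 ÷ 166.56 = EUR 3,829,348.37
EUR 3,829,348.37 ÷ 0.083975 = NOK 45,601,052.31
Profit = NOK 45,601,052.31 − NOK 44,267,000.00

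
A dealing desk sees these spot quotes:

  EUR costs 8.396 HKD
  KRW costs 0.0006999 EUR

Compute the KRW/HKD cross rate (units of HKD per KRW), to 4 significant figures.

KRW/HKD = 0.005876

1 KRW × 0.0006999 = 0.0006999 EUR
0.0006999 EUR × 8.396 = 0.00587636 HKD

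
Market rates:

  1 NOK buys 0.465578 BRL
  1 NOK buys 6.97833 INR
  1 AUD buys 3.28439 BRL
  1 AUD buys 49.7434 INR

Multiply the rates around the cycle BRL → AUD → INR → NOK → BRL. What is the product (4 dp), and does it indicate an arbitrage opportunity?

1.0105 (arbitrage exists)

Around BRL → AUD → INR → NOK → BRL: 1 ÷ 3.28439 × 49.7434 ÷ 6.97833 × 0.465578 = 1.010466
Product > 1; profitable direction is BRL → AUD → INR → NOK → BRL.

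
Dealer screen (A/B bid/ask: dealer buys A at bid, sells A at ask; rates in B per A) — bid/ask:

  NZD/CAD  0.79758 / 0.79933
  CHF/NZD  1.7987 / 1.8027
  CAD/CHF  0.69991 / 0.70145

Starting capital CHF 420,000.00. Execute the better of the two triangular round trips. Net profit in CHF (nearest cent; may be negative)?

Net profit: CHF 1,720.27

Best loop CHF → NZD → CAD → CHF:
CHF 420,000.00 × 1.7987 (sell CHF at bid) = NZD 755,454.00
NZD 755,454.00 × 0.79758 (sell NZD at bid) = CAD 602,535.00
CAD 602,535.00 × 0.69991 (sell CAD at bid) = CHF 421,720.27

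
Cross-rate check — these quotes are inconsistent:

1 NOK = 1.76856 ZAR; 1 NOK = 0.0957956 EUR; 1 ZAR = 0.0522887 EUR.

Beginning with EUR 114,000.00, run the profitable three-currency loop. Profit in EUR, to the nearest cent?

Profit: EUR 4,092.62

Profitable loop is EUR → ZAR → NOK → EUR:
EUR 114,000.00 ÷ 0.0522887 = ZAR 2,180,203.37
ZAR 2,180,203.37 ÷ 1.76856 = NOK 1,232,756.24
NOK 1,232,756.24 × 0.0957956 = EUR 118,092.62
Profit = EUR 118,092.62 − EUR 114,000.00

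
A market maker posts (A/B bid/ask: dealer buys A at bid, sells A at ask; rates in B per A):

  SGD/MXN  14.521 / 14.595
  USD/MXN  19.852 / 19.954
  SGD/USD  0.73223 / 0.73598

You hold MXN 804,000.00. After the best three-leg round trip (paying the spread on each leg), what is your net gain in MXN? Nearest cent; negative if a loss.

Net result: MXN -3,237.49 (no profitable arbitrage after spreads)

Best loop MXN → SGD → USD → MXN:
MXN 804,000.00 ÷ 14.595 (buy SGD at ask) = SGD 55,087.36
SGD 55,087.36 × 0.73223 (sell SGD at bid) = USD 40,336.62
USD 40,336.62 × 19.852 (sell USD at bid) = MXN 800,762.51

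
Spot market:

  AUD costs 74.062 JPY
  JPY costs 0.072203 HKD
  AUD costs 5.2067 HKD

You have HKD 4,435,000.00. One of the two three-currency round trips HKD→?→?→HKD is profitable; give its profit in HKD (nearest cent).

Profitable loop is HKD → AUD → JPY → HKD:
HKD 4,435,000.00 ÷ 5.2067 = AUD 851,787.12
AUD 851,787.12 × 74.062 = JPY 63,085,058
JPY 63,085,058 × 0.072203 = HKD 4,554,930.42
Profit = HKD 4,554,930.42 − HKD 4,435,000.00

Profit: HKD 119,930.42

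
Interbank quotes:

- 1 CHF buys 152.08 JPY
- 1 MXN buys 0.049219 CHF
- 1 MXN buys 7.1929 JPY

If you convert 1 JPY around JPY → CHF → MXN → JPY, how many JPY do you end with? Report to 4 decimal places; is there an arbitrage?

Around JPY → CHF → MXN → JPY: 1 ÷ 152.08 ÷ 0.049219 × 7.1929 = 0.960946
Product < 1; profitable direction is JPY → MXN → CHF → JPY.

0.9609 (arbitrage exists)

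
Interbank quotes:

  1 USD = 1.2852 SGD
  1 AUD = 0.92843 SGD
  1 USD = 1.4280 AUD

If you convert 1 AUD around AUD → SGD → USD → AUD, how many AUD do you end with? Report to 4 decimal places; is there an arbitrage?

Around AUD → SGD → USD → AUD: 1 × 0.92843 ÷ 1.2852 × 1.4280 = 1.031589
Product > 1; profitable direction is AUD → SGD → USD → AUD.

1.0316 (arbitrage exists)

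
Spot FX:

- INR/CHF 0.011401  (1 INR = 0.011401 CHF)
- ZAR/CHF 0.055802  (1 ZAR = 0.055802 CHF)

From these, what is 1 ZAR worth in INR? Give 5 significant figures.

1 ZAR × 0.055802 = 0.055802 CHF
0.055802 CHF ÷ 0.011401 = 4.89448 INR

ZAR/INR = 4.8945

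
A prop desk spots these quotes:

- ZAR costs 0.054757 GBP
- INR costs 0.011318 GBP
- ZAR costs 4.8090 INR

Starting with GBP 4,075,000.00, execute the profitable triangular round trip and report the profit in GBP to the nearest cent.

Profitable loop is GBP → INR → ZAR → GBP:
GBP 4,075,000.00 ÷ 0.011318 = INR 360,045,944.51
INR 360,045,944.51 ÷ 4.8090 = ZAR 74,869,192.04
ZAR 74,869,192.04 × 0.054757 = GBP 4,099,612.35
Profit = GBP 4,099,612.35 − GBP 4,075,000.00

Profit: GBP 24,612.35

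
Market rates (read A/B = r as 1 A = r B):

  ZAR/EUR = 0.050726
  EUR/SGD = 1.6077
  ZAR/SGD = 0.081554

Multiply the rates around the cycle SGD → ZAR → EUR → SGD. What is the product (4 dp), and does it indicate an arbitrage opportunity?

Around SGD → ZAR → EUR → SGD: 1 ÷ 0.081554 × 0.050726 × 1.6077 = 0.999978
Product ≈ 1 (deviation 0.002%, within rounding noise).

1.0000 (no arbitrage)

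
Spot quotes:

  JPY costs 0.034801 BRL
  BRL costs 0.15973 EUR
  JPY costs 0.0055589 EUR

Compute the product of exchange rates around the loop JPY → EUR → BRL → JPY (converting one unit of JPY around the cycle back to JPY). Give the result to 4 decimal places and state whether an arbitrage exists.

Around JPY → EUR → BRL → JPY: 1 × 0.0055589 ÷ 0.15973 ÷ 0.034801 = 1.000025
Product ≈ 1 (deviation 0.002%, within rounding noise).

1.0000 (no arbitrage)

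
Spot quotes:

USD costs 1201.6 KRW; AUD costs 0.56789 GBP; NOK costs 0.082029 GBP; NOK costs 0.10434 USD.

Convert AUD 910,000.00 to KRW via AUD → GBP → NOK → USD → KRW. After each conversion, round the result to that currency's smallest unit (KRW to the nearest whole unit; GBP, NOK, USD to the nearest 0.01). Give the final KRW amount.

KRW 789,857,870

AUD 910,000.00 × 0.56789 = GBP 516,779.90
GBP 516,779.90 ÷ 0.082029 = NOK 6,299,965.87
NOK 6,299,965.87 × 0.10434 = USD 657,338.44
USD 657,338.44 × 1201.6 = KRW 789,857,870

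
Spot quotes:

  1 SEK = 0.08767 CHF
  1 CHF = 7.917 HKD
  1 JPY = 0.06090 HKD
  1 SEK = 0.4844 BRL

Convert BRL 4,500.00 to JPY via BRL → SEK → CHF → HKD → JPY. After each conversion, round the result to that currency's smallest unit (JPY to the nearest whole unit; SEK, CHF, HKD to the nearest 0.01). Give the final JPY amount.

JPY 105,877

BRL 4,500.00 ÷ 0.4844 = SEK 9,289.84
SEK 9,289.84 × 0.08767 = CHF 814.44
CHF 814.44 × 7.917 = HKD 6,447.92
HKD 6,447.92 ÷ 0.06090 = JPY 105,877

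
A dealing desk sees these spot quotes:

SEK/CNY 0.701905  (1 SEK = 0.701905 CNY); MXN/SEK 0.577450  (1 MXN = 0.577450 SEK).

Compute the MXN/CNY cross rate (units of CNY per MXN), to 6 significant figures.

MXN/CNY = 0.405315

1 MXN × 0.577450 = 0.57745 SEK
0.57745 SEK × 0.701905 = 0.405315 CNY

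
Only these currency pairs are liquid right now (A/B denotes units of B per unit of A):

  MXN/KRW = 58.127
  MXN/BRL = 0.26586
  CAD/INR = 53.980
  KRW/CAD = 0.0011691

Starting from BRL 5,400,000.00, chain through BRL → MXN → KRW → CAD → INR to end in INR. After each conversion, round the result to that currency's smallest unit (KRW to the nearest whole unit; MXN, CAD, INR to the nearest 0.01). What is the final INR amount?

INR 74,508,052.04

BRL 5,400,000.00 ÷ 0.26586 = MXN 20,311,442.11
MXN 20,311,442.11 × 58.127 = KRW 1,180,643,196
KRW 1,180,643,196 × 0.0011691 = CAD 1,380,289.96
CAD 1,380,289.96 × 53.980 = INR 74,508,052.04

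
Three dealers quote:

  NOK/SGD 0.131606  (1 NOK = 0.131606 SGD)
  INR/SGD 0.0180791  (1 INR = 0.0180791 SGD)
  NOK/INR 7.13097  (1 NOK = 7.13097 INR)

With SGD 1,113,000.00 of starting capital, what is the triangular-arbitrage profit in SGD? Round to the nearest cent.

Profitable loop is SGD → INR → NOK → SGD:
SGD 1,113,000.00 ÷ 0.0180791 = INR 61,562,799.03
INR 61,562,799.03 ÷ 7.13097 = NOK 8,633,159.17
NOK 8,633,159.17 × 0.131606 = SGD 1,136,175.55
Profit = SGD 1,136,175.55 − SGD 1,113,000.00

Profit: SGD 23,175.55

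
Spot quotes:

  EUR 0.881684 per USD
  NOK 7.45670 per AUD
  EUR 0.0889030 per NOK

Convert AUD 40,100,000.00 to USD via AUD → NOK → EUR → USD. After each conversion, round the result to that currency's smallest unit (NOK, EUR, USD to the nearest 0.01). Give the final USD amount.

AUD 40,100,000.00 × 7.45670 = NOK 299,013,670.00
NOK 299,013,670.00 × 0.0889030 = EUR 26,583,212.30
EUR 26,583,212.30 ÷ 0.881684 = USD 30,150,498.70

USD 30,150,498.70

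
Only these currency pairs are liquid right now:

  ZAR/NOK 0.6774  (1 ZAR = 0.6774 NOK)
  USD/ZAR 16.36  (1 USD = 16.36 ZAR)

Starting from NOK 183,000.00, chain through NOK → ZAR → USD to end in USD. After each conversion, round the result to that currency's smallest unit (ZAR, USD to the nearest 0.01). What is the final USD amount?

USD 16,512.87

NOK 183,000.00 ÷ 0.6774 = ZAR 270,150.58
ZAR 270,150.58 ÷ 16.36 = USD 16,512.87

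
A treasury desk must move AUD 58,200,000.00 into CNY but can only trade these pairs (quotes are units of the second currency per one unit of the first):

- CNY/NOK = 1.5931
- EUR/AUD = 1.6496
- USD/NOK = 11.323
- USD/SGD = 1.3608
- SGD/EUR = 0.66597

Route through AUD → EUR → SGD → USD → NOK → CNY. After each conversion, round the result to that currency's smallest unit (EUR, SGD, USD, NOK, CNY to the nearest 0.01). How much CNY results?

CNY 276,702,982.21

AUD 58,200,000.00 ÷ 1.6496 = EUR 35,281,280.31
EUR 35,281,280.31 ÷ 0.66597 = SGD 52,977,281.72
SGD 52,977,281.72 ÷ 1.3608 = USD 38,930,983.04
USD 38,930,983.04 × 11.323 = NOK 440,815,520.96
NOK 440,815,520.96 ÷ 1.5931 = CNY 276,702,982.21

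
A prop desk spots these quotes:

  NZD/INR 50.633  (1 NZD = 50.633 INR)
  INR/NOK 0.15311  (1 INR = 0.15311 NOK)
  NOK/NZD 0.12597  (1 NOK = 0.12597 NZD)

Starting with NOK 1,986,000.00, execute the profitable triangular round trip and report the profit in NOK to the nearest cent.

Profit: NOK 47,643.85

Profitable loop is NOK → INR → NZD → NOK:
NOK 1,986,000.00 ÷ 0.15311 = INR 12,971,066.55
INR 12,971,066.55 ÷ 50.633 = NZD 256,178.12
NZD 256,178.12 ÷ 0.12597 = NOK 2,033,643.85
Profit = NOK 2,033,643.85 − NOK 1,986,000.00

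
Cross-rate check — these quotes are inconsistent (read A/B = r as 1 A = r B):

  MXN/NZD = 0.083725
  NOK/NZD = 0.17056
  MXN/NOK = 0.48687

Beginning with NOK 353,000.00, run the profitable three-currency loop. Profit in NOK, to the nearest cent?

Profitable loop is NOK → MXN → NZD → NOK:
NOK 353,000.00 ÷ 0.48687 = MXN 725,039.54
MXN 725,039.54 × 0.083725 = NZD 60,703.94
NZD 60,703.94 ÷ 0.17056 = NOK 355,909.56
Profit = NOK 355,909.56 − NOK 353,000.00

Profit: NOK 2,909.56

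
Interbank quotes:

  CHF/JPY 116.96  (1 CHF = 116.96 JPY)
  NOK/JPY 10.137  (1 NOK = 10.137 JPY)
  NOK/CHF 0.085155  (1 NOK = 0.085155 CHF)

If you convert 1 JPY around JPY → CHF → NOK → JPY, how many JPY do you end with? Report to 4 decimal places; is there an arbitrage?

1.0178 (arbitrage exists)

Around JPY → CHF → NOK → JPY: 1 ÷ 116.96 ÷ 0.085155 × 10.137 = 1.017799
Product > 1; profitable direction is JPY → CHF → NOK → JPY.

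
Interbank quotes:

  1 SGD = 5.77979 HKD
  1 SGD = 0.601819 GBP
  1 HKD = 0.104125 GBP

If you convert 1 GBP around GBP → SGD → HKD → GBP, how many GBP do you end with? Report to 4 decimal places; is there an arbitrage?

1.0000 (no arbitrage)

Around GBP → SGD → HKD → GBP: 1 ÷ 0.601819 × 5.77979 × 0.104125 = 1.000003
Product ≈ 1 (deviation 0.000%, within rounding noise).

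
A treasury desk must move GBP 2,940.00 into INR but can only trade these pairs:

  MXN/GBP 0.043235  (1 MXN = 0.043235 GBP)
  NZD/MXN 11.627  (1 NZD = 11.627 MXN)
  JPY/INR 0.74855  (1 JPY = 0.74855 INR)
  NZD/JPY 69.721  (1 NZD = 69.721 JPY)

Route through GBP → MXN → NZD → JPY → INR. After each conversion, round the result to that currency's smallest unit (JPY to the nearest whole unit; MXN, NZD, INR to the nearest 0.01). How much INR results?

INR 305,230.99

GBP 2,940.00 ÷ 0.043235 = MXN 68,000.46
MXN 68,000.46 ÷ 11.627 = NZD 5,848.50
NZD 5,848.50 × 69.721 = JPY 407,763
JPY 407,763 × 0.74855 = INR 305,230.99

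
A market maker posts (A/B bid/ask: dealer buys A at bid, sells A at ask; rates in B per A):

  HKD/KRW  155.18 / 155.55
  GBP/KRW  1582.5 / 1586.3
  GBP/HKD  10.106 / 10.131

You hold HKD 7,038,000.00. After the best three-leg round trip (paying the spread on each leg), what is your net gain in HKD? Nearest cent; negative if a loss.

Best loop HKD → GBP → KRW → HKD:
HKD 7,038,000.00 ÷ 10.131 (buy GBP at ask) = GBP 694,699.44
GBP 694,699.44 × 1582.5 (sell GBP at bid) = KRW 1,099,361,860
KRW 1,099,361,860 ÷ 155.55 (buy HKD at ask) = HKD 7,067,578.65

Net profit: HKD 29,578.65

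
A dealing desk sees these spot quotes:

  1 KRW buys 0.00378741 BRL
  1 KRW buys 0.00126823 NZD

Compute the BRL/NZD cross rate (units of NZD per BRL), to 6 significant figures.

1 BRL ÷ 0.00378741 = 264.033 KRW
264.033 KRW × 0.00126823 = 0.334854 NZD

BRL/NZD = 0.334854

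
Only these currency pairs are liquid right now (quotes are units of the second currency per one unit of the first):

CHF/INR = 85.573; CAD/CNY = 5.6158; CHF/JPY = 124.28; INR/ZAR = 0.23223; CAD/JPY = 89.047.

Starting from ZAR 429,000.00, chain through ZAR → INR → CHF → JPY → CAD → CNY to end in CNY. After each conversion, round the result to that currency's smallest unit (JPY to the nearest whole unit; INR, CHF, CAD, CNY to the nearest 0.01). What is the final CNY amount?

CNY 169,198.16

ZAR 429,000.00 ÷ 0.23223 = INR 1,847,306.55
INR 1,847,306.55 ÷ 85.573 = CHF 21,587.49
CHF 21,587.49 × 124.28 = JPY 2,682,893
JPY 2,682,893 ÷ 89.047 = CAD 30,128.95
CAD 30,128.95 × 5.6158 = CNY 169,198.16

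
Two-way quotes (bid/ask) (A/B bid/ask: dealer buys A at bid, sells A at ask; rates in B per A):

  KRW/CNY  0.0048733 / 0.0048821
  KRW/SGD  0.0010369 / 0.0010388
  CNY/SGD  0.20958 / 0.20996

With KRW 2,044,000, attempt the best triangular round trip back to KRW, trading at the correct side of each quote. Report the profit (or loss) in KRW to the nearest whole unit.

Best loop KRW → SGD → CNY → KRW:
KRW 2,044,000 × 0.0010369 (sell KRW at bid) = SGD 2,119.42
SGD 2,119.42 ÷ 0.20996 (buy CNY at ask) = CNY 10,094.42
CNY 10,094.42 ÷ 0.0048821 (buy KRW at ask) = KRW 2,067,638

Net profit: KRW 23,638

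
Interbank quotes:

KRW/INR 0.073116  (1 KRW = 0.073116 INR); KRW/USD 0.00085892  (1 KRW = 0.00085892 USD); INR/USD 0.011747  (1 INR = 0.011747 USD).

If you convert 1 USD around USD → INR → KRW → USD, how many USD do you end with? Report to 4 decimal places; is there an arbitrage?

1.0000 (no arbitrage)

Around USD → INR → KRW → USD: 1 ÷ 0.011747 ÷ 0.073116 × 0.00085892 = 1.000031
Product ≈ 1 (deviation 0.003%, within rounding noise).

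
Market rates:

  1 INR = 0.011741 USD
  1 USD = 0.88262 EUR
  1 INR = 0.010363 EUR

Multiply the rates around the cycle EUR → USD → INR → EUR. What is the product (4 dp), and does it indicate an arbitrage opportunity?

Around EUR → USD → INR → EUR: 1 ÷ 0.88262 ÷ 0.011741 × 0.010363 = 1.000015
Product ≈ 1 (deviation 0.002%, within rounding noise).

1.0000 (no arbitrage)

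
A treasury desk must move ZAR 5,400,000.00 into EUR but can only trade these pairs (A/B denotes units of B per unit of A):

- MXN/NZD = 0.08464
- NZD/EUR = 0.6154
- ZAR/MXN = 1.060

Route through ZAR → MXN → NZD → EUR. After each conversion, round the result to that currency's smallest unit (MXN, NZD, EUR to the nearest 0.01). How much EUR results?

ZAR 5,400,000.00 × 1.060 = MXN 5,724,000.00
MXN 5,724,000.00 × 0.08464 = NZD 484,479.36
NZD 484,479.36 × 0.6154 = EUR 298,148.60

EUR 298,148.60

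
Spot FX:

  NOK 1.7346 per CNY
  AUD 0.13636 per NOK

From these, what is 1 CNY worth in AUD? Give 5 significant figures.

CNY/AUD = 0.23653

1 CNY × 1.7346 = 1.7346 NOK
1.7346 NOK × 0.13636 = 0.23653 AUD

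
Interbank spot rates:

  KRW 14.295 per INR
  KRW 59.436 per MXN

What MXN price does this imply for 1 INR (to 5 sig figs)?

1 INR × 14.295 = 14.295 KRW
14.295 KRW ÷ 59.436 = 0.240511 MXN

INR/MXN = 0.24051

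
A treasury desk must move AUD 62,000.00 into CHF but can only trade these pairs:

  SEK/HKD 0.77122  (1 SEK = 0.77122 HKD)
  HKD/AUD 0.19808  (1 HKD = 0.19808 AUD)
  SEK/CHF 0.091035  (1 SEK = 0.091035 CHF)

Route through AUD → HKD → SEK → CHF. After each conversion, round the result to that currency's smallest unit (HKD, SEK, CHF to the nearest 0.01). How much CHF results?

CHF 36,947.17

AUD 62,000.00 ÷ 0.19808 = HKD 313,004.85
HKD 313,004.85 ÷ 0.77122 = SEK 405,856.76
SEK 405,856.76 × 0.091035 = CHF 36,947.17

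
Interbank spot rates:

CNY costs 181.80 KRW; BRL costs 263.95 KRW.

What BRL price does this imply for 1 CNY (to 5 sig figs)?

1 CNY × 181.80 = 181.8 KRW
181.8 KRW ÷ 263.95 = 0.688767 BRL

CNY/BRL = 0.68877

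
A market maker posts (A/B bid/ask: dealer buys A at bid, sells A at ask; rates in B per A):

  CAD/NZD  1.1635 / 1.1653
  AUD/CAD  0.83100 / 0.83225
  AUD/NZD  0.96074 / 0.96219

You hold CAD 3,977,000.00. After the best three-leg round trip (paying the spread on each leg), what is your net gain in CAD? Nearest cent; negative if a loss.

Net profit: CAD 19,337.55

Best loop CAD → NZD → AUD → CAD:
CAD 3,977,000.00 × 1.1635 (sell CAD at bid) = NZD 4,627,239.50
NZD 4,627,239.50 ÷ 0.96219 (buy AUD at ask) = AUD 4,809,070.45
AUD 4,809,070.45 × 0.83100 (sell AUD at bid) = CAD 3,996,337.55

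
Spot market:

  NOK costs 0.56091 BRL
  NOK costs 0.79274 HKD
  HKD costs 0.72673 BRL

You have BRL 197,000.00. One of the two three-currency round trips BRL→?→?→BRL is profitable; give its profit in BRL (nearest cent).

Profitable loop is BRL → NOK → HKD → BRL:
BRL 197,000.00 ÷ 0.56091 = NOK 351,214.99
NOK 351,214.99 × 0.79274 = HKD 278,422.17
HKD 278,422.17 × 0.72673 = BRL 202,337.74
Profit = BRL 202,337.74 − BRL 197,000.00

Profit: BRL 5,337.74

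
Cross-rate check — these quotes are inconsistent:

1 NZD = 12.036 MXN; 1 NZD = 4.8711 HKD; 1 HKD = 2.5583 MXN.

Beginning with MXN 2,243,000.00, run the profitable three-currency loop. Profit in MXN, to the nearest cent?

Profit: MXN 79,338.97

Profitable loop is MXN → NZD → HKD → MXN:
MXN 2,243,000.00 ÷ 12.036 = NZD 186,357.59
NZD 186,357.59 × 4.8711 = HKD 907,766.48
HKD 907,766.48 × 2.5583 = MXN 2,322,338.97
Profit = MXN 2,322,338.97 − MXN 2,243,000.00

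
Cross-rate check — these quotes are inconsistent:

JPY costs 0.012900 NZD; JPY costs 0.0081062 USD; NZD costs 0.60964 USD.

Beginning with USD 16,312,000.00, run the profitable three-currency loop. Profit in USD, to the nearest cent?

Profit: USD 501,625.22

Profitable loop is USD → NZD → JPY → USD:
USD 16,312,000.00 ÷ 0.60964 = NZD 26,756,774.49
NZD 26,756,774.49 ÷ 0.012900 = JPY 2,074,168,565
JPY 2,074,168,565 × 0.0081062 = USD 16,813,625.22
Profit = USD 16,813,625.22 − USD 16,312,000.00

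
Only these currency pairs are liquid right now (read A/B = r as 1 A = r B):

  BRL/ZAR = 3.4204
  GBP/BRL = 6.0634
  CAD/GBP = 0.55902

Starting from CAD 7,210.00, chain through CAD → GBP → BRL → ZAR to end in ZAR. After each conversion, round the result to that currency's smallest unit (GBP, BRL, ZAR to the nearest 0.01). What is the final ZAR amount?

CAD 7,210.00 × 0.55902 = GBP 4,030.53
GBP 4,030.53 × 6.0634 = BRL 24,438.72
BRL 24,438.72 × 3.4204 = ZAR 83,590.20

ZAR 83,590.20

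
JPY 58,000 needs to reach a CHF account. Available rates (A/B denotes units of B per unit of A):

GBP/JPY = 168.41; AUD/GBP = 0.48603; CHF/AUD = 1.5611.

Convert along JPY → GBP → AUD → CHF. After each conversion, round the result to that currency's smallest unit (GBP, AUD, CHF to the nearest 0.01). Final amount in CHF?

JPY 58,000 ÷ 168.41 = GBP 344.40
GBP 344.40 ÷ 0.48603 = AUD 708.60
AUD 708.60 ÷ 1.5611 = CHF 453.91

CHF 453.91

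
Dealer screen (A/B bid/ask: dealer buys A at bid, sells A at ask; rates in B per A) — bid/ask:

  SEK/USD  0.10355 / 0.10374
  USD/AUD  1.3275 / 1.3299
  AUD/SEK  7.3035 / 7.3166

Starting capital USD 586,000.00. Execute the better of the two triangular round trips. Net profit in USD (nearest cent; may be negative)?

Net profit: USD 2,319.55

Best loop USD → AUD → SEK → USD:
USD 586,000.00 × 1.3275 (sell USD at bid) = AUD 777,915.00
AUD 777,915.00 × 7.3035 (sell AUD at bid) = SEK 5,681,502.20
SEK 5,681,502.20 × 0.10355 (sell SEK at bid) = USD 588,319.55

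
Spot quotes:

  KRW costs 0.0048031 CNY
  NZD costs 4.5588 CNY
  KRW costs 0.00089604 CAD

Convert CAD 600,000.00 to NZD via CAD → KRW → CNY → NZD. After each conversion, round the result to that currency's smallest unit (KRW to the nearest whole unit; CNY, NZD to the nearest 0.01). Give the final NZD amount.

CAD 600,000.00 ÷ 0.00089604 = KRW 669,612,964
KRW 669,612,964 × 0.0048031 = CNY 3,216,218.03
CNY 3,216,218.03 ÷ 4.5588 = NZD 705,496.63

NZD 705,496.63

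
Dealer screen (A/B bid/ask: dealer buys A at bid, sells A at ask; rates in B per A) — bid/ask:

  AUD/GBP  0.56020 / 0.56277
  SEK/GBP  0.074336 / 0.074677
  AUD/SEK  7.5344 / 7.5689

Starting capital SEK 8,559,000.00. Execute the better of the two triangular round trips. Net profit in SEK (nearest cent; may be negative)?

Net result: SEK -40,954.62 (no profitable arbitrage after spreads)

Best loop SEK → GBP → AUD → SEK:
SEK 8,559,000.00 × 0.074336 (sell SEK at bid) = GBP 636,241.82
GBP 636,241.82 ÷ 0.56277 (buy AUD at ask) = AUD 1,130,553.91
AUD 1,130,553.91 × 7.5344 (sell AUD at bid) = SEK 8,518,045.38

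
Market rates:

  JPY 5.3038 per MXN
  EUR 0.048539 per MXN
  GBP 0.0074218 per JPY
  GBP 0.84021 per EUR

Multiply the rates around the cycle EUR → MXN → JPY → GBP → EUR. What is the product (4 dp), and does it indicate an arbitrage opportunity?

Around EUR → MXN → JPY → GBP → EUR: 1 ÷ 0.048539 × 5.3038 × 0.0074218 ÷ 0.84021 = 0.965201
Product < 1; profitable direction is EUR → GBP → JPY → MXN → EUR.

0.9652 (arbitrage exists)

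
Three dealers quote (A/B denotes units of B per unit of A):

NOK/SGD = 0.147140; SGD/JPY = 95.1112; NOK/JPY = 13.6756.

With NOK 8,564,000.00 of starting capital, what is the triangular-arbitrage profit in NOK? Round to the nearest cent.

Profitable loop is NOK → SGD → JPY → NOK:
NOK 8,564,000.00 × 0.147140 = SGD 1,260,106.96
SGD 1,260,106.96 × 95.1112 = JPY 119,850,285
JPY 119,850,285 ÷ 13.6756 = NOK 8,763,804.52
Profit = NOK 8,763,804.52 − NOK 8,564,000.00

Profit: NOK 199,804.52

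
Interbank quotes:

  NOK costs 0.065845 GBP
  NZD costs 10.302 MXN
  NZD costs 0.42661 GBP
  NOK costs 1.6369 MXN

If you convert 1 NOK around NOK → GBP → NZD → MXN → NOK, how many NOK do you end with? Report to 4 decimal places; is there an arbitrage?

0.9714 (arbitrage exists)

Around NOK → GBP → NZD → MXN → NOK: 1 × 0.065845 ÷ 0.42661 × 10.302 ÷ 1.6369 = 0.971384
Product < 1; profitable direction is NOK → MXN → NZD → GBP → NOK.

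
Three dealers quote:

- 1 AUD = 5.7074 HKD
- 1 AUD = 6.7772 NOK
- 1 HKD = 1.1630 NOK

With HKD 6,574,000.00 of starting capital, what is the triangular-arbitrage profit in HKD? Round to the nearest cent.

Profitable loop is HKD → AUD → NOK → HKD:
HKD 6,574,000.00 ÷ 5.7074 = AUD 1,151,837.96
AUD 1,151,837.96 × 6.7772 = NOK 7,806,236.25
NOK 7,806,236.25 ÷ 1.1630 = HKD 6,712,154.99
Profit = HKD 6,712,154.99 − HKD 6,574,000.00

Profit: HKD 138,154.99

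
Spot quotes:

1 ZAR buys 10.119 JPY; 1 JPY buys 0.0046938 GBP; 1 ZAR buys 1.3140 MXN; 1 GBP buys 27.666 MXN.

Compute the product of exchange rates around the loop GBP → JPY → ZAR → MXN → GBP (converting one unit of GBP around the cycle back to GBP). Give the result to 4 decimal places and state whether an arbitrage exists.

Around GBP → JPY → ZAR → MXN → GBP: 1 ÷ 0.0046938 ÷ 10.119 × 1.3140 ÷ 27.666 = 0.999970
Product ≈ 1 (deviation 0.003%, within rounding noise).

1.0000 (no arbitrage)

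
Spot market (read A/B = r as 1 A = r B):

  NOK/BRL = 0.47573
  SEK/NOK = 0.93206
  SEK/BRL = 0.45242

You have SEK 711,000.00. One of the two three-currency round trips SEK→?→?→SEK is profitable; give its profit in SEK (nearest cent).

Profitable loop is SEK → BRL → NOK → SEK:
SEK 711,000.00 × 0.45242 = BRL 321,670.62
BRL 321,670.62 ÷ 0.47573 = NOK 676,162.15
NOK 676,162.15 ÷ 0.93206 = SEK 725,449.17
Profit = SEK 725,449.17 − SEK 711,000.00

Profit: SEK 14,449.17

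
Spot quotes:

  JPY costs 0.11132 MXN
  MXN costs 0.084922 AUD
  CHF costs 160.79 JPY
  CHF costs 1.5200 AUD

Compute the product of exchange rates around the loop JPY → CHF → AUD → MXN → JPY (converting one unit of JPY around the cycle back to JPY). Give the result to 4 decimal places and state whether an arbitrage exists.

Around JPY → CHF → AUD → MXN → JPY: 1 ÷ 160.79 × 1.5200 ÷ 0.084922 ÷ 0.11132 = 0.999980
Product ≈ 1 (deviation 0.002%, within rounding noise).

1.0000 (no arbitrage)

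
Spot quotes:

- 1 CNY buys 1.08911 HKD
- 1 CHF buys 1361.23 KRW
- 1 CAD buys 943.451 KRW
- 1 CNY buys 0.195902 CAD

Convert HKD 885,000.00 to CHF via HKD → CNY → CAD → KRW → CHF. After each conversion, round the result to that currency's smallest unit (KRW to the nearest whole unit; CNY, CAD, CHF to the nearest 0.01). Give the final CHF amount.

HKD 885,000.00 ÷ 1.08911 = CNY 812,590.10
CNY 812,590.10 × 0.195902 = CAD 159,188.03
CAD 159,188.03 × 943.451 = KRW 150,186,106
KRW 150,186,106 ÷ 1361.23 = CHF 110,331.18

CHF 110,331.18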